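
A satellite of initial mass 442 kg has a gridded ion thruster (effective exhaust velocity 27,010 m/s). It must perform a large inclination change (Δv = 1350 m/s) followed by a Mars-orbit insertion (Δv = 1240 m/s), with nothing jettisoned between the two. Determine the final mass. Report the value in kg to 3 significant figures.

final mass ≈ 402 kg

After the first burn: m = 442 × exp(−1350/27010.0) = 442 × 0.95125 = 420.453 kg.
After the second burn: m = 420.453 × exp(−1240/27010.0) = 420.453 × 0.95513 = 401.587 kg.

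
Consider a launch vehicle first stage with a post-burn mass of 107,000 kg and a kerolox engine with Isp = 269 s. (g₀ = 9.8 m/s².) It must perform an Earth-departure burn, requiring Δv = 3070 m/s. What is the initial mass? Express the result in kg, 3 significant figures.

initial mass ≈ 343000 kg

v_e = Isp · g₀ = 269 × 9.8 = 2636.2 m/s.
Using Δv = v_e ln(m₀/m_f): m₀/m_f = exp(Δv / v_e) = exp(3070 / 2636.2) = exp(1.1646) = 3.2045.
m₀ = m_f × 3.2045 = 107,000 × 3.2045 = 342,882 kg.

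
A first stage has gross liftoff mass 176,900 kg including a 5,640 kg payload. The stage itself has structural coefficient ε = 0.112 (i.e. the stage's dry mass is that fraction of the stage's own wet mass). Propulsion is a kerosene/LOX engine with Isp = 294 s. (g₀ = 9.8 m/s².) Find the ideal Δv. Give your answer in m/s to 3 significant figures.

Δv ≈ 5660 m/s

Stage wet mass = m₀ − payload = 176,900 − 5,640 = 171,260 kg.
Stage dry mass = ε × stage wet mass = 0.112 × 171,260 = 19,181.1 kg.
Burnout mass m_f = stage dry + payload = 19,181.1 + 5,640 = 24,821.1 kg.
v_e = Isp · g₀ = 294 × 9.8 = 2881.2 m/s.
Δv = v_e · ln(176,900/24,821.1) = 2881.2 × ln(7.127) = 2881.2 × 1.9639 ≈ 5658 m/s.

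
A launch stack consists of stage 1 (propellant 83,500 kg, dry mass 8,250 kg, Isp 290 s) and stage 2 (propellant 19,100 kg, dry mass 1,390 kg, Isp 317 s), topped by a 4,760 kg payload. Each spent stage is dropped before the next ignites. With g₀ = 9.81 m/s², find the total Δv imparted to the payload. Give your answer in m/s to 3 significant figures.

Δv ≈ 7950 m/s

Ignition mass of stage 1 = 83,500+8,250 + 19,100+1,390 + 4,760 = 117,000 kg.
Stage 1: m₀ = 117,000 kg, m_f = 117,000 − 83,500 = 33,500 kg; Δv = 290×9.81×ln(3.493) = 2844.9×1.2506 ≈ 3558 m/s.
Stage 2: m₀ = 25,250 kg, m_f = 25,250 − 19,100 = 6,150 kg; Δv = 317×9.81×ln(4.106) = 3109.8×1.4124 ≈ 4392 m/s.
Total Δv = 3558 + 4392 = 7950 m/s.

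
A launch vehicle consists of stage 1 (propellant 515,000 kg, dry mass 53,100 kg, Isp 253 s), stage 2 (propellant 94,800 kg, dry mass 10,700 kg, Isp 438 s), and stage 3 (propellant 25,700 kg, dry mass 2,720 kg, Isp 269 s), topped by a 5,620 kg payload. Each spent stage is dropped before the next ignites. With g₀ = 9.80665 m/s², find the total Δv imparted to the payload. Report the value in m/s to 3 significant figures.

Δv ≈ 11800 m/s

Ignition mass of stage 1 = 515,000+53,100 + 94,800+10,700 + 25,700+2,720 + 5,620 = 707,640 kg.
Stage 1: m₀ = 707,640 kg, m_f = 707,640 − 515,000 = 192,640 kg; Δv = 253×9.80665×ln(3.673) = 2481.1×1.3011 ≈ 3228 m/s.
Stage 2: m₀ = 139,540 kg, m_f = 139,540 − 94,800 = 44,740 kg; Δv = 438×9.80665×ln(3.119) = 4295.3×1.1375 ≈ 4886 m/s.
Stage 3: m₀ = 34,040 kg, m_f = 34,040 − 25,700 = 8,340 kg; Δv = 269×9.80665×ln(4.082) = 2638.0×1.4065 ≈ 3710 m/s.
Total Δv = 3228 + 4886 + 3710 = 11824 m/s.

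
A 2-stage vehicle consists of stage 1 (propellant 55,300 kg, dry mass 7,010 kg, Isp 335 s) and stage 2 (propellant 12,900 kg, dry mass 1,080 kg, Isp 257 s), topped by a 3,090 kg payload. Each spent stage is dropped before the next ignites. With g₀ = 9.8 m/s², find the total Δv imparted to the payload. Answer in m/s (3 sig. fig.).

Ignition mass of stage 1 = 55,300+7,010 + 12,900+1,080 + 3,090 = 79,380 kg.
Stage 1: m₀ = 79,380 kg, m_f = 79,380 − 55,300 = 24,080 kg; Δv = 335×9.8×ln(3.297) = 3283.0×1.1929 ≈ 3916 m/s.
Stage 2: m₀ = 17,070 kg, m_f = 17,070 − 12,900 = 4,170 kg; Δv = 257×9.8×ln(4.094) = 2518.6×1.4094 ≈ 3550 m/s.
Total Δv = 3916 + 3550 = 7466 m/s.

Δv ≈ 7470 m/s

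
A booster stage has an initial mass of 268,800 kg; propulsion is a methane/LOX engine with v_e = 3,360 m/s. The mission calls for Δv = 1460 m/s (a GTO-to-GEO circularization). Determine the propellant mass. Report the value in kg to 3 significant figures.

propellant mass ≈ 94700 kg

m₀/m_f = exp(Δv / v_e) = exp(1460 / 3360.0) = exp(0.4345) = 1.5442.
m_f = 268,800 / 1.5442 = 174,071 kg, so propellant = m₀ − m_f = 268,800 − 174,071 = 94,729 kg.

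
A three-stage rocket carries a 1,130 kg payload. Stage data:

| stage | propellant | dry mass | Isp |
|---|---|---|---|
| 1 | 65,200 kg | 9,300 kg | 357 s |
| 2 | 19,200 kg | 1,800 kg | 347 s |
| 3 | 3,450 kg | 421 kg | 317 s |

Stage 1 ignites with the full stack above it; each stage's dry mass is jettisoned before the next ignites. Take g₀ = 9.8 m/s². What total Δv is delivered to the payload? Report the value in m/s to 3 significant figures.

Ignition mass of stage 1 = 65,200+9,300 + 19,200+1,800 + 3,450+421 + 1,130 = 100,501 kg.
Stage 1: m₀ = 100,501 kg, m_f = 100,501 − 65,200 = 35,301 kg; Δv = 357×9.8×ln(2.847) = 3498.6×1.0463 ≈ 3660 m/s.
Stage 2: m₀ = 26,001 kg, m_f = 26,001 − 19,200 = 6,801 kg; Δv = 347×9.8×ln(3.823) = 3400.6×1.3411 ≈ 4560 m/s.
Stage 3: m₀ = 5,001 kg, m_f = 5,001 − 3,450 = 1,551 kg; Δv = 317×9.8×ln(3.224) = 3106.6×1.1707 ≈ 3637 m/s.
Total Δv = 3660 + 4560 + 3637 = 11857 m/s.

Δv ≈ 11900 m/s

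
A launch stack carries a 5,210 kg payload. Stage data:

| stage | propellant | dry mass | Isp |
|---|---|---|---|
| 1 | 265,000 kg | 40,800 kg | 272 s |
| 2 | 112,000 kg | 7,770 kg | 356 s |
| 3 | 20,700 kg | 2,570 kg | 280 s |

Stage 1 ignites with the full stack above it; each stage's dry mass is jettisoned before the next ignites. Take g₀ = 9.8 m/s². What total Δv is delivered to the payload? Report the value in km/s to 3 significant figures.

Ignition mass of stage 1 = 265,000+40,800 + 112,000+7,770 + 20,700+2,570 + 5,210 = 454,050 kg.
Stage 1: m₀ = 454,050 kg, m_f = 454,050 − 265,000 = 189,050 kg; Δv = 272×9.8×ln(2.402) = 2665.6×0.8762 ≈ 2336 m/s.
Stage 2: m₀ = 148,250 kg, m_f = 148,250 − 112,000 = 36,250 kg; Δv = 356×9.8×ln(4.09) = 3488.8×1.4085 ≈ 4914 m/s.
Stage 3: m₀ = 28,480 kg, m_f = 28,480 − 20,700 = 7,780 kg; Δv = 280×9.8×ln(3.661) = 2744.0×1.2976 ≈ 3561 m/s.
Total Δv = 2336 + 4914 + 3561 = 10811 m/s.

Δv ≈ 10.8 km/s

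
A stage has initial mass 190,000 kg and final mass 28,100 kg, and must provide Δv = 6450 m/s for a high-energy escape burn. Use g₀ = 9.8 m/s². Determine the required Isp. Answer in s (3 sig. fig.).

ln(m₀/m_f) = ln(190000/28100) = ln(6.762) = 1.9113.
From the ideal rocket equation, v_e = Δv / ln(m₀/m_f) = 6450 / 1.9113 = 3374.7 m/s.
Isp = v_e / g₀ = 3374.7 / 9.8 = 344.4 s.

Isp ≈ 344 s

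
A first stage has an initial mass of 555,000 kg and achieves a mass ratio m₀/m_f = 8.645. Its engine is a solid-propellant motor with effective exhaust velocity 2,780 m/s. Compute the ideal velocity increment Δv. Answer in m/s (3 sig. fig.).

Δv ≈ 6000 m/s

Δv = v_e · ln(8.645) = 2780.0 × 2.1570 ≈ 5996.4 m/s.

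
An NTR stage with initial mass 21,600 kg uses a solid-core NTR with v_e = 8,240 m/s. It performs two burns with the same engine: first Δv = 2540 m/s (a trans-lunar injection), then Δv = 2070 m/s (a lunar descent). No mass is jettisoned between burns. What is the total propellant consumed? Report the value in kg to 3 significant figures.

After the first burn: m = 21600 × exp(−2540/8240.0) = 21600 × 0.73473 = 15,870.2 kg.
After the second burn: m = 15,870.2 × exp(−2070/8240.0) = 15,870.2 × 0.77786 = 12,344.8 kg.
Total propellant = m₀ − m_final = 21600 − 12,344.8 = 9,255.2 kg.

total propellant consumed ≈ 9260 kg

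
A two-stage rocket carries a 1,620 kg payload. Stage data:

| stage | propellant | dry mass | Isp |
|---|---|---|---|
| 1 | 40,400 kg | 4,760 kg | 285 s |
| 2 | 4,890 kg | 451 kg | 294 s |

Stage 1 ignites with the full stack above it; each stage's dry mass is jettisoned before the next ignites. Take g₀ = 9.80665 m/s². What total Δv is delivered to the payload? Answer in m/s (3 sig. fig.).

Ignition mass of stage 1 = 40,400+4,760 + 4,890+451 + 1,620 = 52,121 kg.
Stage 1: m₀ = 52,121 kg, m_f = 52,121 − 40,400 = 11,721 kg; Δv = 285×9.80665×ln(4.447) = 2794.9×1.4922 ≈ 4171 m/s.
Stage 2: m₀ = 6,961 kg, m_f = 6,961 − 4,890 = 2,071 kg; Δv = 294×9.80665×ln(3.361) = 2883.2×1.2123 ≈ 3495 m/s.
Total Δv = 4171 + 3495 = 7666 m/s.

Δv ≈ 7670 m/s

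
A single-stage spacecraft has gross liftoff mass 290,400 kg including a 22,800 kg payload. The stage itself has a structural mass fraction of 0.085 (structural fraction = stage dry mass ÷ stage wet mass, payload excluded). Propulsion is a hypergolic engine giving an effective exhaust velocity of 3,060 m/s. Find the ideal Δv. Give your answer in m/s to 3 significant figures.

Δv ≈ 5670 m/s

Stage wet mass = m₀ − payload = 290,400 − 22,800 = 267,600 kg.
Stage dry mass = ε × stage wet mass = 0.085 × 267,600 = 22,746 kg.
Burnout mass m_f = stage dry + payload = 22,746 + 22,800 = 45,546 kg.
From the ideal rocket equation, Δv = v_e · ln(290,400/45,546) = 3060.0 × ln(6.376) = 3060.0 × 1.8525 ≈ 5669 m/s.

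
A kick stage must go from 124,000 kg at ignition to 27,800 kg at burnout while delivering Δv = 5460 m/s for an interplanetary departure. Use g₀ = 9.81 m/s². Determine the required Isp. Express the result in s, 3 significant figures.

Isp ≈ 372 s

ln(m₀/m_f) = ln(124000/27800) = ln(4.46) = 1.4952.
From the ideal rocket equation, v_e = Δv / ln(m₀/m_f) = 5460 / 1.4952 = 3651.6 m/s.
Isp = v_e / g₀ = 3651.6 / 9.81 = 372.2 s.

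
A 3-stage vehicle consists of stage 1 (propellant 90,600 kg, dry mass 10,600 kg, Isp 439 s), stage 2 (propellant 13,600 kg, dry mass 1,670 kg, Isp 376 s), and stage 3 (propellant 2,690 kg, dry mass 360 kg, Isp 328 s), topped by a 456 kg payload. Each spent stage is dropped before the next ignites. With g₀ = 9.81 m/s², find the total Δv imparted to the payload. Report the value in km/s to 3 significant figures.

Δv ≈ 15.5 km/s

Ignition mass of stage 1 = 90,600+10,600 + 13,600+1,670 + 2,690+360 + 456 = 119,976 kg.
Stage 1: m₀ = 119,976 kg, m_f = 119,976 − 90,600 = 29,376 kg; Δv = 439×9.81×ln(4.084) = 4306.6×1.4071 ≈ 6060 m/s.
Stage 2: m₀ = 18,776 kg, m_f = 18,776 − 13,600 = 5,176 kg; Δv = 376×9.81×ln(3.628) = 3688.6×1.2885 ≈ 4753 m/s.
Stage 3: m₀ = 3,506 kg, m_f = 3,506 − 2,690 = 816 kg; Δv = 328×9.81×ln(4.297) = 3217.7×1.4578 ≈ 4691 m/s.
Total Δv = 6060 + 4753 + 4691 = 15504 m/s.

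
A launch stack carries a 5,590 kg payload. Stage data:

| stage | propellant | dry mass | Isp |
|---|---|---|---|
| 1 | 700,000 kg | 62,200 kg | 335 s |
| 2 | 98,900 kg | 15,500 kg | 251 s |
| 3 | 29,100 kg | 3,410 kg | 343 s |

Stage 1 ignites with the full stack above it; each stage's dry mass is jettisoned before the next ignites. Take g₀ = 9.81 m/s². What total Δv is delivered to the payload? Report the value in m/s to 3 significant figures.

Ignition mass of stage 1 = 700,000+62,200 + 98,900+15,500 + 29,100+3,410 + 5,590 = 914,700 kg.
Stage 1: m₀ = 914,700 kg, m_f = 914,700 − 700,000 = 214,700 kg; Δv = 335×9.81×ln(4.26) = 3286.4×1.4494 ≈ 4763 m/s.
Stage 2: m₀ = 152,500 kg, m_f = 152,500 − 98,900 = 53,600 kg; Δv = 251×9.81×ln(2.845) = 2462.3×1.0456 ≈ 2575 m/s.
Stage 3: m₀ = 38,100 kg, m_f = 38,100 − 29,100 = 9,000 kg; Δv = 343×9.81×ln(4.233) = 3364.8×1.4430 ≈ 4855 m/s.
Total Δv = 4763 + 2575 + 4855 = 12193 m/s.

Δv ≈ 12200 m/s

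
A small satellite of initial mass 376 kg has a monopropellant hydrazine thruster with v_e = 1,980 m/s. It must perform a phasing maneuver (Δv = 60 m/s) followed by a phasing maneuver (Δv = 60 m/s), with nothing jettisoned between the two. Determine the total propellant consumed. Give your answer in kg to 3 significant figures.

total propellant consumed ≈ 22.1 kg

After the first burn: m = 376 × exp(−60/1980.0) = 376 × 0.97015 = 364.776 kg.
After the second burn: m = 364.776 × exp(−60/1980.0) = 364.776 × 0.97015 = 353.887 kg.
Total propellant = m₀ − m_final = 376 − 353.887 = 22.113 kg.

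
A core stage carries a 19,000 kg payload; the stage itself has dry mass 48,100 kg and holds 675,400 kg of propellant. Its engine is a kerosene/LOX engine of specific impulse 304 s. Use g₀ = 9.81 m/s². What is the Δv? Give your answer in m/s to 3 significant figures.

v_e = Isp · g₀ = 304 × 9.81 = 2982.2 m/s.
m₀ = payload + dry + propellant = 19,000 + 48,100 + 675,400 = 742,500 kg.
m_f = payload + dry = 19,000 + 48,100 = 67,100 kg.
Δv = v_e · ln(m₀/m_f) = 2982.2 × ln(11.07) = 2982.2 × 2.4038 ≈ 7168.8 m/s.

Δv ≈ 7170 m/s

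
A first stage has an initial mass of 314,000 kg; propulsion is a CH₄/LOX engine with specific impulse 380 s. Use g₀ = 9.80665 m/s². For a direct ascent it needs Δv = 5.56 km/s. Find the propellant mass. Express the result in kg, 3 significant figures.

propellant mass ≈ 243000 kg

v_e = Isp · g₀ = 380 × 9.80665 = 3726.5 m/s.
m₀/m_f = exp(Δv / v_e) = exp(5560 / 3726.5) = exp(1.4920) = 4.4460.
m_f = 314,000 / 4.4460 = 70,625.3 kg, so propellant = m₀ − m_f = 314,000 − 70,625.3 = 243,374.7 kg.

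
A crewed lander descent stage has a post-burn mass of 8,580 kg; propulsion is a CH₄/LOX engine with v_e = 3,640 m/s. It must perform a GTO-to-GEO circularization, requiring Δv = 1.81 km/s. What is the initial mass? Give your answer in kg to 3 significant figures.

By the Tsiolkovsky rocket equation, m₀/m_f = exp(Δv / v_e) = exp(1810 / 3640.0) = exp(0.4973) = 1.6442.
m₀ = m_f × 1.6442 = 8,580 × 1.6442 = 14,107.2 kg.

initial mass ≈ 14100 kg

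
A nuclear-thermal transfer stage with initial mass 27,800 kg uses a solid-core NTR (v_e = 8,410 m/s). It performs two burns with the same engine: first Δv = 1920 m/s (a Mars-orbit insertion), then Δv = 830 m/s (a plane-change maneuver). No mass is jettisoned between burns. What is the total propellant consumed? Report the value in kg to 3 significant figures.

total propellant consumed ≈ 7750 kg

After the first burn: m = 27800 × exp(−1920/8410.0) = 27800 × 0.79589 = 22,125.7 kg.
After the second burn: m = 22,125.7 × exp(−830/8410.0) = 22,125.7 × 0.90602 = 20,046.3 kg.
Total propellant = m₀ − m_final = 27800 − 20,046.3 = 7,753.7 kg.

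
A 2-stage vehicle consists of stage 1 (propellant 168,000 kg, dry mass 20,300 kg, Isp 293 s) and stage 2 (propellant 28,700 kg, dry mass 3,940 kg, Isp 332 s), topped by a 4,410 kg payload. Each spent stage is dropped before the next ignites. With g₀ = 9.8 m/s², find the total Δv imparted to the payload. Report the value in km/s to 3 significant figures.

Δv ≈ 8.78 km/s

Ignition mass of stage 1 = 168,000+20,300 + 28,700+3,940 + 4,410 = 225,350 kg.
Stage 1: m₀ = 225,350 kg, m_f = 225,350 − 168,000 = 57,350 kg; Δv = 293×9.8×ln(3.929) = 2871.4×1.3685 ≈ 3929 m/s.
Stage 2: m₀ = 37,050 kg, m_f = 37,050 − 28,700 = 8,350 kg; Δv = 332×9.8×ln(4.437) = 3253.6×1.4900 ≈ 4848 m/s.
Total Δv = 3929 + 4848 = 8777 m/s.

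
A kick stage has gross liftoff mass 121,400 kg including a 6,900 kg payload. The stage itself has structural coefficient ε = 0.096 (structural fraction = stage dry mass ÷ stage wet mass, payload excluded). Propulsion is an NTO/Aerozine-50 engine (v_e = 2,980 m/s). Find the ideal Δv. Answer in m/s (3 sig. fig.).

Stage wet mass = m₀ − payload = 121,400 − 6,900 = 114,500 kg.
Stage dry mass = ε × stage wet mass = 0.096 × 114,500 = 10,992 kg.
Burnout mass m_f = stage dry + payload = 10,992 + 6,900 = 17,892 kg.
Δv = v_e · ln(121,400/17,892) = 2980.0 × ln(6.785) = 2980.0 × 1.9147 ≈ 5706 m/s.

Δv ≈ 5710 m/s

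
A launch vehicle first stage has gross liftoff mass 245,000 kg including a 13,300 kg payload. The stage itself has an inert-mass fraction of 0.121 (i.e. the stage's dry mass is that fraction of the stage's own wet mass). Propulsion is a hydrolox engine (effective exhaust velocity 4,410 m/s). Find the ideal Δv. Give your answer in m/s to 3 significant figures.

Stage wet mass = m₀ − payload = 245,000 − 13,300 = 231,700 kg.
Stage dry mass = ε × stage wet mass = 0.121 × 231,700 = 28,035.7 kg.
Burnout mass m_f = stage dry + payload = 28,035.7 + 13,300 = 41,335.7 kg.
Δv = v_e · ln(245,000/41,335.7) = 4410.0 × ln(5.927) = 4410.0 × 1.7795 ≈ 7848 m/s.

Δv ≈ 7850 m/s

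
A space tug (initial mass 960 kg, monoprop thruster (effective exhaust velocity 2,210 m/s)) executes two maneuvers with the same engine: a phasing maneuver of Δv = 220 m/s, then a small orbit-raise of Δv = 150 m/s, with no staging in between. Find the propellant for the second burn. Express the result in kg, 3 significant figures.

After the first burn: m = 960 × exp(−220/2210.0) = 960 × 0.90525 = 869.04 kg.
After the second burn: m = 869.04 × exp(−150/2210.0) = 869.04 × 0.93438 = 812.014 kg.
Second-burn propellant = 869.04 − 812.014 = 57.026 kg.

propellant for the second burn ≈ 57.0 kg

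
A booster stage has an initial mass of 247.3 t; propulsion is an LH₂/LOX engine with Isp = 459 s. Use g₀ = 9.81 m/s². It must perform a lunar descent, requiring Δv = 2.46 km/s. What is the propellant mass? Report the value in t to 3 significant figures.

v_e = Isp · g₀ = 459 × 9.81 = 4502.8 m/s.
Rocket equation: m₀/m_f = exp(Δv / v_e) = exp(2460 / 4502.8) = exp(0.5463) = 1.7269.
m_f = 247.3 / 1.7269 = 143.205 t, so propellant = m₀ − m_f = 247.3 − 143.205 = 104.095 t.

propellant mass ≈ 104 t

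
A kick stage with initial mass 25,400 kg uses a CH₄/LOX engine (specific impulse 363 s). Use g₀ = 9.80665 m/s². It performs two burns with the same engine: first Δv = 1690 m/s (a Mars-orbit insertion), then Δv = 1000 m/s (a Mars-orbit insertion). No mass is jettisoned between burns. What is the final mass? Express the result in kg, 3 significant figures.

final mass ≈ 11900 kg

v_e = Isp · g₀ = 363 × 9.80665 = 3559.8 m/s.
After the first burn: m = 25400 × exp(−1690/3559.8) = 25400 × 0.62204 = 15,799.8 kg.
After the second burn: m = 15,799.8 × exp(−1000/3559.8) = 15,799.8 × 0.75509 = 11,930.3 kg.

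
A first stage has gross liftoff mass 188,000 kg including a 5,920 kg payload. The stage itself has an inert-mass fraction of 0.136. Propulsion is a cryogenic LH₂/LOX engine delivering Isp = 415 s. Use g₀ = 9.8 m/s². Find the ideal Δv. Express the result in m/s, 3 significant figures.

Δv ≈ 7370 m/s

Stage wet mass = m₀ − payload = 188,000 − 5,920 = 182,080 kg.
Stage dry mass = ε × stage wet mass = 0.136 × 182,080 = 24,762.9 kg.
Burnout mass m_f = stage dry + payload = 24,762.9 + 5,920 = 30,682.9 kg.
v_e = Isp · g₀ = 415 × 9.8 = 4067.0 m/s.
Using Δv = v_e ln(m₀/m_f): Δv = v_e · ln(188,000/30,682.9) = 4067.0 × ln(6.127) = 4067.0 × 1.8127 ≈ 7372 m/s.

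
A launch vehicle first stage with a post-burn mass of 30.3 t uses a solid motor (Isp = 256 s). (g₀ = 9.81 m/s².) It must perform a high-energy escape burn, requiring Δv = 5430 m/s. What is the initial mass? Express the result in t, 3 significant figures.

v_e = Isp · g₀ = 256 × 9.81 = 2511.4 m/s.
By the Tsiolkovsky rocket equation, m₀/m_f = exp(Δv / v_e) = exp(5430 / 2511.4) = exp(2.1622) = 8.6900.
m₀ = m_f × 8.6900 = 30.3 × 8.6900 = 263.307 t.

initial mass ≈ 263 t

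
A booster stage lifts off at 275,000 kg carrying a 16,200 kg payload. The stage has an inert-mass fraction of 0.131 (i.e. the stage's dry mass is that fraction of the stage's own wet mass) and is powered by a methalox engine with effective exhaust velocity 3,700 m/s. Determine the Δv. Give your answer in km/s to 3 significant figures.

Stage wet mass = m₀ − payload = 275,000 − 16,200 = 258,800 kg.
Stage dry mass = ε × stage wet mass = 0.131 × 258,800 = 33,902.8 kg.
Burnout mass m_f = stage dry + payload = 33,902.8 + 16,200 = 50,102.8 kg.
By the Tsiolkovsky rocket equation, Δv = v_e · ln(275,000/50,102.8) = 3700.0 × ln(5.489) = 3700.0 × 1.7027 ≈ 6300 m/s.

Δv ≈ 6.30 km/s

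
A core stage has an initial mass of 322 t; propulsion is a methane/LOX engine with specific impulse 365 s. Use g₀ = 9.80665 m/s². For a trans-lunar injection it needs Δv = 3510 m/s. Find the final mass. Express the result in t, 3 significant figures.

v_e = Isp · g₀ = 365 × 9.80665 = 3579.4 m/s.
Rocket equation: m₀/m_f = exp(Δv / v_e) = exp(3510 / 3579.4) = exp(0.9806) = 2.6661.
m_f = m₀ / 2.6661 = 322 / 2.6661 = 120.776 t.

final mass ≈ 121 t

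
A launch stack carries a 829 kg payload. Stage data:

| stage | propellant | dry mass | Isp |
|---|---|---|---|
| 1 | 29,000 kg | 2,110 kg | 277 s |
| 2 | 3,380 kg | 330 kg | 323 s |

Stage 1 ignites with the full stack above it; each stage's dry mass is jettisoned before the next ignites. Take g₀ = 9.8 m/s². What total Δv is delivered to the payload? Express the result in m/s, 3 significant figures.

Δv ≈ 8880 m/s

Ignition mass of stage 1 = 29,000+2,110 + 3,380+330 + 829 = 35,649 kg.
Stage 1: m₀ = 35,649 kg, m_f = 35,649 − 29,000 = 6,649 kg; Δv = 277×9.8×ln(5.362) = 2714.6×1.6793 ≈ 4559 m/s.
Stage 2: m₀ = 4,539 kg, m_f = 4,539 − 3,380 = 1,159 kg; Δv = 323×9.8×ln(3.916) = 3165.4×1.3651 ≈ 4321 m/s.
Total Δv = 4559 + 4321 = 8880 m/s.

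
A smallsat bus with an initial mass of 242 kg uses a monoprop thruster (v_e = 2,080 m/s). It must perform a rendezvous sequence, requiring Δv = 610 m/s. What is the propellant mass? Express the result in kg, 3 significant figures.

Using Δv = v_e ln(m₀/m_f): m₀/m_f = exp(Δv / v_e) = exp(610 / 2080.0) = exp(0.2933) = 1.3408.
m_f = 242 / 1.3408 = 180.489 kg, so propellant = m₀ − m_f = 242 − 180.489 = 61.511 kg.

propellant mass ≈ 61.5 kg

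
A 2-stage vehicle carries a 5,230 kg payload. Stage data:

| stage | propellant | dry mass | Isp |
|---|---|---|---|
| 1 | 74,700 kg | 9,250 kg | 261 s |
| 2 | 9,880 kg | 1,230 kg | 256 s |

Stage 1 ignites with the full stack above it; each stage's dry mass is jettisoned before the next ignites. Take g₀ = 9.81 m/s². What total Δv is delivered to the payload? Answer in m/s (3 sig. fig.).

Ignition mass of stage 1 = 74,700+9,250 + 9,880+1,230 + 5,230 = 100,290 kg.
Stage 1: m₀ = 100,290 kg, m_f = 100,290 − 74,700 = 25,590 kg; Δv = 261×9.81×ln(3.919) = 2560.4×1.3659 ≈ 3497 m/s.
Stage 2: m₀ = 16,340 kg, m_f = 16,340 − 9,880 = 6,460 kg; Δv = 256×9.81×ln(2.529) = 2511.4×0.9280 ≈ 2331 m/s.
Total Δv = 3497 + 2331 = 5828 m/s.

Δv ≈ 5830 m/s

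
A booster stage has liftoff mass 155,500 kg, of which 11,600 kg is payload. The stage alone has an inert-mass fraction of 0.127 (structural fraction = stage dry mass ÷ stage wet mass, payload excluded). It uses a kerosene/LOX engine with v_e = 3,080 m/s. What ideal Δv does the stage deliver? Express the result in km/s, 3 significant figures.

Stage wet mass = m₀ − payload = 155,500 − 11,600 = 143,900 kg.
Stage dry mass = ε × stage wet mass = 0.127 × 143,900 = 18,275.3 kg.
Burnout mass m_f = stage dry + payload = 18,275.3 + 11,600 = 29,875.3 kg.
By the Tsiolkovsky rocket equation, Δv = v_e · ln(155,500/29,875.3) = 3080.0 × ln(5.205) = 3080.0 × 1.6496 ≈ 5081 m/s.

Δv ≈ 5.08 km/s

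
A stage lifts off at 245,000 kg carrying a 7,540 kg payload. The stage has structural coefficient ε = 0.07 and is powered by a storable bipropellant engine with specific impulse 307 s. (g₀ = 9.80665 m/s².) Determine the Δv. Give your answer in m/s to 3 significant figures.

Δv ≈ 6970 m/s

Stage wet mass = m₀ − payload = 245,000 − 7,540 = 237,460 kg.
Stage dry mass = ε × stage wet mass = 0.07 × 237,460 = 16,622.2 kg.
Burnout mass m_f = stage dry + payload = 16,622.2 + 7,540 = 24,162.2 kg.
v_e = Isp · g₀ = 307 × 9.80665 = 3010.6 m/s.
By the Tsiolkovsky rocket equation, Δv = v_e · ln(245,000/24,162.2) = 3010.6 × ln(10.14) = 3010.6 × 2.3165 ≈ 6974 m/s.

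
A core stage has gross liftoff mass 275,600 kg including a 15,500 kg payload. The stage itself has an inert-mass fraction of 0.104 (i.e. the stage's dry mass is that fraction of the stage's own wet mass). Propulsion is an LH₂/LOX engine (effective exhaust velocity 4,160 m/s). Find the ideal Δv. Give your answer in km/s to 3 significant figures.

Stage wet mass = m₀ − payload = 275,600 − 15,500 = 260,100 kg.
Stage dry mass = ε × stage wet mass = 0.104 × 260,100 = 27,050.4 kg.
Burnout mass m_f = stage dry + payload = 27,050.4 + 15,500 = 42,550.4 kg.
Rocket equation: Δv = v_e · ln(275,600/42,550.4) = 4160.0 × ln(6.477) = 4160.0 × 1.8683 ≈ 7772 m/s.

Δv ≈ 7.77 km/s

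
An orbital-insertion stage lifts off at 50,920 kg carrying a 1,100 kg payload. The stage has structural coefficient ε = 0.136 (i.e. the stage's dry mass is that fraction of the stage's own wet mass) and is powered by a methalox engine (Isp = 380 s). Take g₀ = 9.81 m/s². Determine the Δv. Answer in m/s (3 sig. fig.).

Δv ≈ 6960 m/s

Stage wet mass = m₀ − payload = 50,920 − 1,100 = 49,820 kg.
Stage dry mass = ε × stage wet mass = 0.136 × 49,820 = 6,775.52 kg.
Burnout mass m_f = stage dry + payload = 6,775.52 + 1,100 = 7,875.52 kg.
v_e = Isp · g₀ = 380 × 9.81 = 3727.8 m/s.
Δv = v_e · ln(50,920/7,875.52) = 3727.8 × ln(6.466) = 3727.8 × 1.8665 ≈ 6958 m/s.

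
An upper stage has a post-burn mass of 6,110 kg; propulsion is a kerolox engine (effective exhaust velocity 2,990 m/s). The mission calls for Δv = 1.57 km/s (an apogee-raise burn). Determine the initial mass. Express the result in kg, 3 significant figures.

By the Tsiolkovsky rocket equation, m₀/m_f = exp(Δv / v_e) = exp(1570 / 2990.0) = exp(0.5251) = 1.6906.
m₀ = m_f × 1.6906 = 6,110 × 1.6906 = 10,329.6 kg.

initial mass ≈ 10300 kg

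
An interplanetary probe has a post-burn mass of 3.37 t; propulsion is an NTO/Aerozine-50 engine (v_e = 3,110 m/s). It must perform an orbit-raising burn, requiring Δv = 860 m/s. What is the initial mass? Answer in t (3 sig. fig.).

m₀/m_f = exp(Δv / v_e) = exp(860 / 3110.0) = exp(0.2765) = 1.3185.
m₀ = m_f × 1.3185 = 3.37 × 1.3185 = 4.44335 t.

initial mass ≈ 4.44 t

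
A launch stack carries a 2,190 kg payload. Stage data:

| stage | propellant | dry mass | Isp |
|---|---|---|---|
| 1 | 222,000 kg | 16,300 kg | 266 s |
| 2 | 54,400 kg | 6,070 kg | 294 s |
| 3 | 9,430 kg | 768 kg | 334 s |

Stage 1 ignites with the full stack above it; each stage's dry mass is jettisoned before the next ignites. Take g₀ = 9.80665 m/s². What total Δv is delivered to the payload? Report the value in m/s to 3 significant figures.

Δv ≈ 11900 m/s

Ignition mass of stage 1 = 222,000+16,300 + 54,400+6,070 + 9,430+768 + 2,190 = 311,158 kg.
Stage 1: m₀ = 311,158 kg, m_f = 311,158 − 222,000 = 89,158 kg; Δv = 266×9.80665×ln(3.49) = 2608.6×1.2499 ≈ 3260 m/s.
Stage 2: m₀ = 72,858 kg, m_f = 72,858 − 54,400 = 18,458 kg; Δv = 294×9.80665×ln(3.947) = 2883.2×1.3730 ≈ 3959 m/s.
Stage 3: m₀ = 12,388 kg, m_f = 12,388 − 9,430 = 2,958 kg; Δv = 334×9.80665×ln(4.188) = 3275.4×1.4322 ≈ 4691 m/s.
Total Δv = 3260 + 3959 + 4691 = 11910 m/s.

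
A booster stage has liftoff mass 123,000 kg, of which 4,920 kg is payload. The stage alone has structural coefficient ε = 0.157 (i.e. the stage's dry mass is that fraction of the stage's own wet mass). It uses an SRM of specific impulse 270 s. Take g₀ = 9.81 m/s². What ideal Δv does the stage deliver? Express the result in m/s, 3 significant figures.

Δv ≈ 4390 m/s

Stage wet mass = m₀ − payload = 123,000 − 4,920 = 118,080 kg.
Stage dry mass = ε × stage wet mass = 0.157 × 118,080 = 18,538.6 kg.
Burnout mass m_f = stage dry + payload = 18,538.6 + 4,920 = 23,458.6 kg.
v_e = Isp · g₀ = 270 × 9.81 = 2648.7 m/s.
From the ideal rocket equation, Δv = v_e · ln(123,000/23,458.6) = 2648.7 × ln(5.243) = 2648.7 × 1.6569 ≈ 4389 m/s.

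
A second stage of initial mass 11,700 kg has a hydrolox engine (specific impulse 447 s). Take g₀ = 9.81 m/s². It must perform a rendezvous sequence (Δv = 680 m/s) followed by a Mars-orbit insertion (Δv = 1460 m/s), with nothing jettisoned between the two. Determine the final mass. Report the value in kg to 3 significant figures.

final mass ≈ 7180 kg

v_e = Isp · g₀ = 447 × 9.81 = 4385.1 m/s.
After the first burn: m = 11700 × exp(−680/4385.1) = 11700 × 0.85635 = 10,019.3 kg.
After the second burn: m = 10,019.3 × exp(−1460/4385.1) = 10,019.3 × 0.71681 = 7,181.93 kg.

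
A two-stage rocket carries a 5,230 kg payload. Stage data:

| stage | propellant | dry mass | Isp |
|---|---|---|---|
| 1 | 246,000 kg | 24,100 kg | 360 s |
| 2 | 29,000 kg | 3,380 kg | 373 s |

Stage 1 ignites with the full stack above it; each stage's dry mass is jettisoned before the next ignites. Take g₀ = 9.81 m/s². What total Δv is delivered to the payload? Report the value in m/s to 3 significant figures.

Δv ≈ 11100 m/s

Ignition mass of stage 1 = 246,000+24,100 + 29,000+3,380 + 5,230 = 307,710 kg.
Stage 1: m₀ = 307,710 kg, m_f = 307,710 − 246,000 = 61,710 kg; Δv = 360×9.81×ln(4.986) = 3531.6×1.6067 ≈ 5674 m/s.
Stage 2: m₀ = 37,610 kg, m_f = 37,610 − 29,000 = 8,610 kg; Δv = 373×9.81×ln(4.368) = 3659.1×1.4743 ≈ 5395 m/s.
Total Δv = 5674 + 5395 = 11069 m/s.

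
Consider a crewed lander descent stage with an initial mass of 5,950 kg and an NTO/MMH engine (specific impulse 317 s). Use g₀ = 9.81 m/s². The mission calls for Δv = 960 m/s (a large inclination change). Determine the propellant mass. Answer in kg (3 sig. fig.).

v_e = Isp · g₀ = 317 × 9.81 = 3109.8 m/s.
m₀/m_f = exp(Δv / v_e) = exp(960 / 3109.8) = exp(0.3087) = 1.3617.
m_f = 5,950 / 1.3617 = 4,369.54 kg, so propellant = m₀ − m_f = 5,950 − 4,369.54 = 1,580.46 kg.

propellant mass ≈ 1580 kg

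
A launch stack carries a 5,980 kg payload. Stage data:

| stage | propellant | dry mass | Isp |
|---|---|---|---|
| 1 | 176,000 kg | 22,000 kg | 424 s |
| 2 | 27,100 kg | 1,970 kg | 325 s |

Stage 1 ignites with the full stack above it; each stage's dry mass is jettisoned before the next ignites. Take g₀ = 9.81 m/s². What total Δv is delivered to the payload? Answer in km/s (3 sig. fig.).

Ignition mass of stage 1 = 176,000+22,000 + 27,100+1,970 + 5,980 = 233,050 kg.
Stage 1: m₀ = 233,050 kg, m_f = 233,050 − 176,000 = 57,050 kg; Δv = 424×9.81×ln(4.085) = 4159.4×1.4073 ≈ 5854 m/s.
Stage 2: m₀ = 35,050 kg, m_f = 35,050 − 27,100 = 7,950 kg; Δv = 325×9.81×ln(4.409) = 3188.2×1.4836 ≈ 4730 m/s.
Total Δv = 5854 + 4730 = 10584 m/s.

Δv ≈ 10.6 km/s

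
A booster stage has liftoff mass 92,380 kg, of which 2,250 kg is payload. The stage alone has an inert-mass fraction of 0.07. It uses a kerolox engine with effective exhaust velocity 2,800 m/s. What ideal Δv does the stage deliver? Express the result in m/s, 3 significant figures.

Stage wet mass = m₀ − payload = 92,380 − 2,250 = 90,130 kg.
Stage dry mass = ε × stage wet mass = 0.07 × 90,130 = 6,309.1 kg.
Burnout mass m_f = stage dry + payload = 6,309.1 + 2,250 = 8,559.1 kg.
Δv = v_e · ln(92,380/8,559.1) = 2800.0 × ln(10.79) = 2800.0 × 2.3789 ≈ 6661 m/s.

Δv ≈ 6660 m/s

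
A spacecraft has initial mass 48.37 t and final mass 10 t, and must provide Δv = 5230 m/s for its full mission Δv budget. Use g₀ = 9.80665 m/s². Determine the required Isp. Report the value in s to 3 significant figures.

Isp ≈ 338 s

ln(m₀/m_f) = ln(48370/10000) = ln(4.837) = 1.5763.
By the Tsiolkovsky rocket equation, v_e = Δv / ln(m₀/m_f) = 5230 / 1.5763 = 3317.9 m/s.
Isp = v_e / g₀ = 3317.9 / 9.80665 = 338.3 s.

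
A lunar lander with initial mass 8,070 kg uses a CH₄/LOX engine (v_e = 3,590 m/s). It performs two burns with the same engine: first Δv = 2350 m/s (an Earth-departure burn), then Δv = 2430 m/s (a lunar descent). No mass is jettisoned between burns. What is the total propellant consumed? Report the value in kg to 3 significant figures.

total propellant consumed ≈ 5940 kg

After the first burn: m = 8070 × exp(−2350/3590.0) = 8070 × 0.51965 = 4,193.58 kg.
After the second burn: m = 4,193.58 × exp(−2430/3590.0) = 4,193.58 × 0.50820 = 2,131.18 kg.
Total propellant = m₀ − m_final = 8070 − 2,131.18 = 5,938.82 kg.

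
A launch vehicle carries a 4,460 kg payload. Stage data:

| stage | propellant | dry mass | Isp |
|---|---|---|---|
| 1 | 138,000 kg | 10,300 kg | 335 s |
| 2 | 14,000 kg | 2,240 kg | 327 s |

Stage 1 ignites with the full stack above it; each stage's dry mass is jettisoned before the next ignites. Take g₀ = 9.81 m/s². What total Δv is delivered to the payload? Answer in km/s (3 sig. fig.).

Δv ≈ 9.19 km/s

Ignition mass of stage 1 = 138,000+10,300 + 14,000+2,240 + 4,460 = 169,000 kg.
Stage 1: m₀ = 169,000 kg, m_f = 169,000 − 138,000 = 31,000 kg; Δv = 335×9.81×ln(5.452) = 3286.4×1.6959 ≈ 5573 m/s.
Stage 2: m₀ = 20,700 kg, m_f = 20,700 − 14,000 = 6,700 kg; Δv = 327×9.81×ln(3.09) = 3207.9×1.1280 ≈ 3619 m/s.
Total Δv = 5573 + 3619 = 9192 m/s.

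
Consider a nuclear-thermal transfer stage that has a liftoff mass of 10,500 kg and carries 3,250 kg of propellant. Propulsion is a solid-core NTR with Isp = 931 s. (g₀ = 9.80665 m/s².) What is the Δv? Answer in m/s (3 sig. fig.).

Δv ≈ 3380 m/s

v_e = Isp · g₀ = 931 × 9.80665 = 9130.0 m/s.
m_f = m₀ − m_prop = 10,500 − 3,250 = 7,250 kg.
Δv = v_e · ln(m₀/m_f) = 9130.0 × ln(1.448) = 9130.0 × 0.3704 ≈ 3381.5 m/s.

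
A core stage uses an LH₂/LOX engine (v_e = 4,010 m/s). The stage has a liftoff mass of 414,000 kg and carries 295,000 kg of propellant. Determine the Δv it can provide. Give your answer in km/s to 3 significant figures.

Δv ≈ 5.00 km/s

m_f = m₀ − m_prop = 414,000 − 295,000 = 119,000 kg.
From the ideal rocket equation, Δv = v_e · ln(m₀/m_f) = 4010.0 × ln(3.479) = 4010.0 × 1.2467 ≈ 4999.4 m/s.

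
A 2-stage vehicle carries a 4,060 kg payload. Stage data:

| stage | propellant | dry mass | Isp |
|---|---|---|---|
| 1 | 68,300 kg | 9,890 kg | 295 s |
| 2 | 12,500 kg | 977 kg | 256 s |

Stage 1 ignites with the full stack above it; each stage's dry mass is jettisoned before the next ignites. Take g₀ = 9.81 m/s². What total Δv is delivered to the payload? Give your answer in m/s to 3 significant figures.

Δv ≈ 6750 m/s

Ignition mass of stage 1 = 68,300+9,890 + 12,500+977 + 4,060 = 95,727 kg.
Stage 1: m₀ = 95,727 kg, m_f = 95,727 − 68,300 = 27,427 kg; Δv = 295×9.81×ln(3.49) = 2894.0×1.2500 ≈ 3617 m/s.
Stage 2: m₀ = 17,537 kg, m_f = 17,537 − 12,500 = 5,037 kg; Δv = 256×9.81×ln(3.482) = 2511.4×1.2475 ≈ 3133 m/s.
Total Δv = 3617 + 3133 = 6750 m/s.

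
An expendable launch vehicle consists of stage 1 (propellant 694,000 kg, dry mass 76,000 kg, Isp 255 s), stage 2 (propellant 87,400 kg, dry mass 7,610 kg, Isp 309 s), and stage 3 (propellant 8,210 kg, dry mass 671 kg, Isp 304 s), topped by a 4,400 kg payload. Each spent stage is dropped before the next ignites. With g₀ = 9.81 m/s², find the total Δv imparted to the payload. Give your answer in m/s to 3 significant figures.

Ignition mass of stage 1 = 694,000+76,000 + 87,400+7,610 + 8,210+671 + 4,400 = 878,291 kg.
Stage 1: m₀ = 878,291 kg, m_f = 878,291 − 694,000 = 184,291 kg; Δv = 255×9.81×ln(4.766) = 2501.6×1.5615 ≈ 3906 m/s.
Stage 2: m₀ = 108,291 kg, m_f = 108,291 − 87,400 = 20,891 kg; Δv = 309×9.81×ln(5.184) = 3031.3×1.6455 ≈ 4988 m/s.
Stage 3: m₀ = 13,281 kg, m_f = 13,281 − 8,210 = 5,071 kg; Δv = 304×9.81×ln(2.619) = 2982.2×0.9628 ≈ 2871 m/s.
Total Δv = 3906 + 4988 + 2871 = 11765 m/s.

Δv ≈ 11800 m/s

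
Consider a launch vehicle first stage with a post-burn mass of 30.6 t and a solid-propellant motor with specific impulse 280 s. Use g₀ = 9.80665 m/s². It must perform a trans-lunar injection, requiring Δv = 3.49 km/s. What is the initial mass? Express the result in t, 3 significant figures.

initial mass ≈ 109 t

v_e = Isp · g₀ = 280 × 9.80665 = 2745.9 m/s.
From the ideal rocket equation, m₀/m_f = exp(Δv / v_e) = exp(3490 / 2745.9) = exp(1.2710) = 3.5644.
m₀ = m_f × 3.5644 = 30.6 × 3.5644 = 109.071 t.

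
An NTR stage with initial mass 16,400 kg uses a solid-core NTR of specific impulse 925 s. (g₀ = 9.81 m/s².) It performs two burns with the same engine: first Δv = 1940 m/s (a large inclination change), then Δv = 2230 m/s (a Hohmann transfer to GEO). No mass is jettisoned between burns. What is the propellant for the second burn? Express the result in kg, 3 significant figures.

propellant for the second burn ≈ 2890 kg

v_e = Isp · g₀ = 925 × 9.81 = 9074.2 m/s.
After the first burn: m = 16400 × exp(−1940/9074.2) = 16400 × 0.80752 = 13,243.3 kg.
After the second burn: m = 13,243.3 × exp(−2230/9074.2) = 13,243.3 × 0.78212 = 10,357.8 kg.
Second-burn propellant = 13,243.3 − 10,357.8 = 2,885.5 kg.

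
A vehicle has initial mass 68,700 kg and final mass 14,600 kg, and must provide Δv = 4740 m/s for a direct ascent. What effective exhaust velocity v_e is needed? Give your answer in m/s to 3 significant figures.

v_e ≈ 3060 m/s

ln(m₀/m_f) = ln(68700/14600) = ln(4.705) = 1.5487.
By the Tsiolkovsky rocket equation, v_e = Δv / ln(m₀/m_f) = 4740 / 1.5487 = 3060.6 m/s.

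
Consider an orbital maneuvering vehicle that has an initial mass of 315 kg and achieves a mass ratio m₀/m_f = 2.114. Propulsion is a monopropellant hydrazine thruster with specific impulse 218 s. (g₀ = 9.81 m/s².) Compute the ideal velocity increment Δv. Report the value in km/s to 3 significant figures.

v_e = Isp · g₀ = 218 × 9.81 = 2138.6 m/s.
Δv = v_e · ln(2.114) = 2138.6 × 0.7486 ≈ 1600.9 m/s.

Δv ≈ 1.60 km/s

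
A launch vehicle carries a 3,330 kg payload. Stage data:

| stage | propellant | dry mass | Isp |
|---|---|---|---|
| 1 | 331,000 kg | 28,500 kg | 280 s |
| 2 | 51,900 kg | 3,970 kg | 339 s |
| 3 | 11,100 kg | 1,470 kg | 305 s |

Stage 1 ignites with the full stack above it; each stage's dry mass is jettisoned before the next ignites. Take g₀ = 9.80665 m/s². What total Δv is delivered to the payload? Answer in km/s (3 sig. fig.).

Δv ≈ 11.9 km/s

Ignition mass of stage 1 = 331,000+28,500 + 51,900+3,970 + 11,100+1,470 + 3,330 = 431,270 kg.
Stage 1: m₀ = 431,270 kg, m_f = 431,270 − 331,000 = 100,270 kg; Δv = 280×9.80665×ln(4.301) = 2745.9×1.4589 ≈ 4006 m/s.
Stage 2: m₀ = 71,770 kg, m_f = 71,770 − 51,900 = 19,870 kg; Δv = 339×9.80665×ln(3.612) = 3324.5×1.2843 ≈ 4269 m/s.
Stage 3: m₀ = 15,900 kg, m_f = 15,900 − 11,100 = 4,800 kg; Δv = 305×9.80665×ln(3.312) = 2991.0×1.1977 ≈ 3582 m/s.
Total Δv = 4006 + 4269 + 3582 = 11857 m/s.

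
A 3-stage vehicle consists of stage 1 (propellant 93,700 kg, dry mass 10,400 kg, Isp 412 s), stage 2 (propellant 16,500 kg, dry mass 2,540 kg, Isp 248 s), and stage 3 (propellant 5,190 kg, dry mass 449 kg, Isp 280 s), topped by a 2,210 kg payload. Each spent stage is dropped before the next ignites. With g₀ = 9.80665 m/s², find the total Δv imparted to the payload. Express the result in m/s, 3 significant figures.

Ignition mass of stage 1 = 93,700+10,400 + 16,500+2,540 + 5,190+449 + 2,210 = 130,989 kg.
Stage 1: m₀ = 130,989 kg, m_f = 130,989 − 93,700 = 37,289 kg; Δv = 412×9.80665×ln(3.513) = 4040.3×1.2564 ≈ 5076 m/s.
Stage 2: m₀ = 26,889 kg, m_f = 26,889 − 16,500 = 10,389 kg; Δv = 248×9.80665×ln(2.588) = 2432.0×0.9510 ≈ 2313 m/s.
Stage 3: m₀ = 7,849 kg, m_f = 7,849 − 5,190 = 2,659 kg; Δv = 280×9.80665×ln(2.952) = 2745.9×1.0824 ≈ 2972 m/s.
Total Δv = 5076 + 2313 + 2972 = 10361 m/s.

Δv ≈ 10400 m/s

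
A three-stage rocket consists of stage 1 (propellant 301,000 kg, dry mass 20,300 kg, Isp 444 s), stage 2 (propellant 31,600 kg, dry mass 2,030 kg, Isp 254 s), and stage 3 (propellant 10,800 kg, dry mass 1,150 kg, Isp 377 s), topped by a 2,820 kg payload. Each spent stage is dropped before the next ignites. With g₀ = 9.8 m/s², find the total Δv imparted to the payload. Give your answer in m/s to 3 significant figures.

Δv ≈ 14800 m/s

Ignition mass of stage 1 = 301,000+20,300 + 31,600+2,030 + 10,800+1,150 + 2,820 = 369,700 kg.
Stage 1: m₀ = 369,700 kg, m_f = 369,700 − 301,000 = 68,700 kg; Δv = 444×9.8×ln(5.381) = 4351.2×1.6829 ≈ 7323 m/s.
Stage 2: m₀ = 48,400 kg, m_f = 48,400 − 31,600 = 16,800 kg; Δv = 254×9.8×ln(2.881) = 2489.2×1.0581 ≈ 2634 m/s.
Stage 3: m₀ = 14,770 kg, m_f = 14,770 − 10,800 = 3,970 kg; Δv = 377×9.8×ln(3.72) = 3694.6×1.3138 ≈ 4854 m/s.
Total Δv = 7323 + 2634 + 4854 = 14811 m/s.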